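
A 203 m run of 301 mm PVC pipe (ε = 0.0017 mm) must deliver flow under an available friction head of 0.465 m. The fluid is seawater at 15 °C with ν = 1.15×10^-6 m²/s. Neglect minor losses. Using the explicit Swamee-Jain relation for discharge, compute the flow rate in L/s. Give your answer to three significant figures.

Q ≈ 67.5 L/s

Swamee-Jain (Type II): Q = -0.965·√(gD⁵h_f/L)·ln[ε/(3.7D) + √(3.17ν²L/(gD³h_f))]
√(gD⁵h_f/L) = √(9.81·0.301⁵·0.465/203) = 0.007451
ε/(3.7D) = 1.53×10^-6; √(3.17ν²L/(gD³h_f)) = 8.27×10^-5
Q = -0.965·0.007451·ln(8.424×10^-5) = 0.06746 m³/s
Check: V = 0.948 m/s, Re = 2.48×10^5, f = 0.01496, h_f = 0.462 m ≈ 0.465 m ✓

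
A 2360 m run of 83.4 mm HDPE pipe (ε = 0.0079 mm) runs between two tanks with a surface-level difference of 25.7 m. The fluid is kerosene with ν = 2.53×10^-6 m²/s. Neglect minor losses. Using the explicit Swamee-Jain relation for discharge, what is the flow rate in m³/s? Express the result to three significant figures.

Q ≈ 0.00470 m³/s

Swamee-Jain (Type II): Q = -0.965·√(gD⁵h_f/L)·ln[ε/(3.7D) + √(3.17ν²L/(gD³h_f))]
√(gD⁵h_f/L) = √(9.81·0.0834⁵·25.7/2360) = 6.565×10^-4
ε/(3.7D) = 2.56×10^-5; √(3.17ν²L/(gD³h_f)) = 5.72×10^-4
Q = -0.965·6.565×10^-4·ln(5.978×10^-4) = 0.004702 m³/s
Check: V = 0.861 m/s, Re = 2.84×10^4, f = 0.02397, h_f = 25.6 m ≈ 25.7 m ✓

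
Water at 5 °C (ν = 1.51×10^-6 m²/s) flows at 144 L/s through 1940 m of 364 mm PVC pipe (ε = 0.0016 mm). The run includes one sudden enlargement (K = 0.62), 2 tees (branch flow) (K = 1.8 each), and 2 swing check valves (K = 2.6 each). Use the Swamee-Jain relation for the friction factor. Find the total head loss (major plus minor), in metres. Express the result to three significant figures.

V = 4Q/(πD²) = 1.384 m/s; V²/2g = 0.09760 m
Re = 3.34×10^5, ε/D = 4.40×10^-6 → f = 0.01415 (Swamee-Jain)
Major: h_f = f(L/D)·V²/2g = 0.01415·5330·0.09760 = 7.359 m
Minor: ΣK = 9.42; h_m = ΣK·V²/2g = 0.9194 m
Total H_L = 7.359 + 0.9194 = 8.279 m

H_L ≈ 8.28 m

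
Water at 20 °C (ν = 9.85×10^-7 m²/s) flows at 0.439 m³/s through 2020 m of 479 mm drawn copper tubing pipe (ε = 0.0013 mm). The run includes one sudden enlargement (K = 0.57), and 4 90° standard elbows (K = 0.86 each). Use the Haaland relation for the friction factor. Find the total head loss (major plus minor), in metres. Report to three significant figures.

V = 4Q/(πD²) = 2.436 m/s; V²/2g = 0.3025 m
Re = 1.18×10^6, ε/D = 2.71×10^-6 → f = 0.01131 (Haaland)
Major: h_f = f(L/D)·V²/2g = 0.01131·4217·0.3025 = 14.43 m
Minor: ΣK = 4.01; h_m = ΣK·V²/2g = 1.213 m
Total H_L = 14.43 + 1.213 = 15.64 m

H_L ≈ 15.6 m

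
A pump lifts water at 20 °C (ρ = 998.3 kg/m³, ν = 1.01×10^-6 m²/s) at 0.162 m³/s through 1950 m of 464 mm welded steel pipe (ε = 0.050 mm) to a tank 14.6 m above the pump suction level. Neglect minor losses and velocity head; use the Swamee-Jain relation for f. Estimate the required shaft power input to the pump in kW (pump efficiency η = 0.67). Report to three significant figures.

P_shaft ≈ 41.4 kW

V = 4Q/(πD²) = 0.9581 m/s; Re = 4.40×10^5; ε/D = 1.08×10^-4; f = 0.01477
h_f = f(L/D)V²/2g = 2.904 m
Total head H = z + h_f = 14.6 + 2.904 = 17.50 m
P_hyd = ρgQH = 998.3·9.81·0.162·17.50 = 27.77 kW
P_shaft = P_hyd/η = 27.77/0.67 = 41.45 kW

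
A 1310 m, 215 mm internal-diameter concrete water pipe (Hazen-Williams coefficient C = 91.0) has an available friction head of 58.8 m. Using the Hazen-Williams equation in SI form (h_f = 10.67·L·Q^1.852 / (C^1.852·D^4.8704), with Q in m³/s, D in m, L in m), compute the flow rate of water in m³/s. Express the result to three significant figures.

Q ≈ 0.0833 m³/s

Rearranging: Q = [h_f·C^1.852·D^4.8704 / (10.67·L)]^(1/1.852)
Q = [58.8·91.0^1.852·0.215^4.8704 / (10.67·1310)]^0.540 = 0.08328 m³/s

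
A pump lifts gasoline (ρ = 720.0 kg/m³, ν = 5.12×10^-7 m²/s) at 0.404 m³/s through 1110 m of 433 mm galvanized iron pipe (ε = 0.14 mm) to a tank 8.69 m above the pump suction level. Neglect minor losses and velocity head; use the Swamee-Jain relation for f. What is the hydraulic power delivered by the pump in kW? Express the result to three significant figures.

V = 4Q/(πD²) = 2.744 m/s; Re = 2.32×10^6; ε/D = 3.23×10^-4; f = 0.01556
h_f = f(L/D)V²/2g = 15.30 m
Total head H = z + h_f = 8.69 + 15.30 = 23.99 m
P_hyd = ρgQH = 720.0·9.81·0.404·23.99 = 68.47 kW

P_hyd ≈ 68.5 kW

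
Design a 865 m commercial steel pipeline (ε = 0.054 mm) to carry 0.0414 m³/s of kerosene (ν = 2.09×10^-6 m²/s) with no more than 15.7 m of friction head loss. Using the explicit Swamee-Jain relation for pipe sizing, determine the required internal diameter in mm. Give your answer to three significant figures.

Swamee-Jain (Type III): D = 0.66·[ε^1.25·(LQ²/(gh_f))^4.75 + ν·Q^9.4·(L/(gh_f))^5.2]^0.04
LQ²/(gh_f) = 0.009626; L/(gh_f) = 5.616
Term 1 = ε^1.25·(…)^4.75 = 1.22×10^-15; Term 2 = ν·Q^9.4·(…)^5.2 = 1.65×10^-15
D = 0.66·(1.22×10^-15 + 1.65×10^-15)^0.04 = 0.1729 m = 173 mm
Check: V = 1.76 m/s, Re = 1.46×10^5, f = 0.01856, h_f = 14.7 m ≈ 15.7 m ✓

D ≈ 173 mm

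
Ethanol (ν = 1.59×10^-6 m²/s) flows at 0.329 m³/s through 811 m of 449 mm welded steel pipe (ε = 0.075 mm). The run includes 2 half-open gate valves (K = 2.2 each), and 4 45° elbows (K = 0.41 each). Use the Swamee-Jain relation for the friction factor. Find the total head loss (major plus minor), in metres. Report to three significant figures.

H_L ≈ 7.28 m

V = 4Q/(πD²) = 2.078 m/s; V²/2g = 0.2201 m
Re = 5.87×10^5, ε/D = 1.67×10^-4 → f = 0.01498 (Swamee-Jain)
Major: h_f = f(L/D)·V²/2g = 0.01498·1806·0.2201 = 5.952 m
Minor: ΣK = 6.04; h_m = ΣK·V²/2g = 1.329 m
Total H_L = 5.952 + 1.329 = 7.281 m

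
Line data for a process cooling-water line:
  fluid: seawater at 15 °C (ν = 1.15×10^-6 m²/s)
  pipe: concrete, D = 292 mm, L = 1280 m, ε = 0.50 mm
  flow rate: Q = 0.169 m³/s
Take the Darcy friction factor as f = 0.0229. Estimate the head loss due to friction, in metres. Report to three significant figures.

V = 4Q/(πD²) = 4·0.169/(π·0.292²) = 2.524 m/s
h_f = f(L/D)V²/(2g) = 0.02290·(1280/0.292)·2.524²/(2·9.81) = 32.59 m

h_f ≈ 32.6 m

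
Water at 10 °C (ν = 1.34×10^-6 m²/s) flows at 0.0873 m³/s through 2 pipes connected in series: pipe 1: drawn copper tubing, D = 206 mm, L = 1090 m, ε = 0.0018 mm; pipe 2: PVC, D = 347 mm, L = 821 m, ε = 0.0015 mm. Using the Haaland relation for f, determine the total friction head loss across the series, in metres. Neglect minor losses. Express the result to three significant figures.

Pipe 1: V = 2.619 m/s, Re = 4.03×10^5, ε/D = 8.74×10^-6, f = 0.01367, h_1 = f(L/D)V²/2g = 25.29 m
Pipe 2: V = 0.9231 m/s, Re = 2.39×10^5, ε/D = 4.32×10^-6, f = 0.01500, h_2 = f(L/D)V²/2g = 1.542 m
Series → Q common, losses add: H = Σh = 26.83 m

H ≈ 26.8 m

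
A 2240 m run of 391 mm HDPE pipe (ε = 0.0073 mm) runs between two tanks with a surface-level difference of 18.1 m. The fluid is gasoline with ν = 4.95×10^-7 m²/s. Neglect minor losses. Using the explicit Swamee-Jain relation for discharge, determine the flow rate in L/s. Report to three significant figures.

Swamee-Jain (Type II): Q = -0.965·√(gD⁵h_f/L)·ln[ε/(3.7D) + √(3.17ν²L/(gD³h_f))]
√(gD⁵h_f/L) = √(9.81·0.391⁵·18.1/2240) = 0.02691
ε/(3.7D) = 5.05×10^-6; √(3.17ν²L/(gD³h_f)) = 1.28×10^-5
Q = -0.965·0.02691·ln(1.785×10^-5) = 0.2840 m³/s
Check: V = 2.37 m/s, Re = 1.87×10^6, f = 0.01111, h_f = 18.1 m ≈ 18.1 m ✓

Q ≈ 284 L/s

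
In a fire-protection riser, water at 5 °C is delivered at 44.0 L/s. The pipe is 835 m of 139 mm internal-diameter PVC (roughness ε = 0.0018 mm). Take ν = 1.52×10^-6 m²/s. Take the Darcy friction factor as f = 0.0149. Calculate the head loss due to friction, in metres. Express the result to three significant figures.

h_f ≈ 38.4 m

V = 4Q/(πD²) = 4·0.0440/(π·0.139²) = 2.900 m/s
h_f = f(L/D)V²/(2g) = 0.01490·(835/0.139)·2.900²/(2·9.81) = 38.36 m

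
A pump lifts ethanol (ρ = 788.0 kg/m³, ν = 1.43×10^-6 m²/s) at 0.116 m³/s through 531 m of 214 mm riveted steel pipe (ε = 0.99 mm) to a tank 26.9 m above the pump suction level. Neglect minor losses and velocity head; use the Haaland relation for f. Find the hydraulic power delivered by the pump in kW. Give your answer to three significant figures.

P_hyd ≈ 59.4 kW

V = 4Q/(πD²) = 3.225 m/s; Re = 4.83×10^5; ε/D = 0.00463; f = 0.02991
h_f = f(L/D)V²/2g = 39.35 m
Total head H = z + h_f = 26.9 + 39.35 = 66.25 m
P_hyd = ρgQH = 788.0·9.81·0.116·66.25 = 59.41 kW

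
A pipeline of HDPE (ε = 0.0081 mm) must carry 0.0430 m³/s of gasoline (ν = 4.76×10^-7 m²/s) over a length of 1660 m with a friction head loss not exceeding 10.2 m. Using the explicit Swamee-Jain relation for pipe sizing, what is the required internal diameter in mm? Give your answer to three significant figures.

Swamee-Jain (Type III): D = 0.66·[ε^1.25·(LQ²/(gh_f))^4.75 + ν·Q^9.4·(L/(gh_f))^5.2]^0.04
LQ²/(gh_f) = 0.03067; L/(gh_f) = 16.59
Term 1 = ε^1.25·(…)^4.75 = 2.80×10^-14; Term 2 = ν·Q^9.4·(…)^5.2 = 1.50×10^-13
D = 0.66·(2.80×10^-14 + 1.50×10^-13)^0.04 = 0.2040 m = 204 mm
Check: V = 1.32 m/s, Re = 5.64×10^5, f = 0.01346, h_f = 9.67 m ≈ 10.2 m ✓

D ≈ 204 mm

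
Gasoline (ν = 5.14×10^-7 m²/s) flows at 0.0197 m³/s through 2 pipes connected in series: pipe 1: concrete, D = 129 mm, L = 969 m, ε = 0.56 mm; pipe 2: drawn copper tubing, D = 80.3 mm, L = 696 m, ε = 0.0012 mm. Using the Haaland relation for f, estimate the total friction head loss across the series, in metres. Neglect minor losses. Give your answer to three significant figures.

Pipe 1: V = 1.507 m/s, Re = 3.78×10^5, ε/D = 0.00434, f = 0.02942, h_1 = f(L/D)V²/2g = 25.59 m
Pipe 2: V = 3.890 m/s, Re = 6.08×10^5, ε/D = 1.49×10^-5, f = 0.01282, h_2 = f(L/D)V²/2g = 85.68 m
Series → Q common, losses add: H = Σh = 111.3 m

H ≈ 111 m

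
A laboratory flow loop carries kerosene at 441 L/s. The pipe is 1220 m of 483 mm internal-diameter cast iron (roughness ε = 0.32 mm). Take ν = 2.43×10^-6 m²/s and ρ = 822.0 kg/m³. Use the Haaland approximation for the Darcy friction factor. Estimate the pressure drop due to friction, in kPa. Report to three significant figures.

V = 4Q/(πD²) = 4·0.441/(π·0.483²) = 2.407 m/s
Re = VD/ν = 2.407·0.483/2.43×10^-6 = 4.78×10^5 → turbulent
ε/D = 0.32/483 = 6.63×10^-4
Haaland: f = 0.01857
h_f = f(L/D)V²/(2g) = 0.01857·(1220/0.483)·2.407²/(2·9.81) = 13.85 m
Δp = ρg·h_f = 822.0·9.81·13.85 = 111.7 kPa

Δp ≈ 112 kPa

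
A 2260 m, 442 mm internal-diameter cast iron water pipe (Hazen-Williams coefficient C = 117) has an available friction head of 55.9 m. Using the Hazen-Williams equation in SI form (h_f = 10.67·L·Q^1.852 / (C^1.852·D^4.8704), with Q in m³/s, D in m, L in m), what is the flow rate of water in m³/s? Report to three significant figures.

Rearranging: Q = [h_f·C^1.852·D^4.8704 / (10.67·L)]^(1/1.852)
Q = [55.9·117^1.852·0.442^4.8704 / (10.67·2260)]^0.540 = 0.5164 m³/s

Q ≈ 0.516 m³/s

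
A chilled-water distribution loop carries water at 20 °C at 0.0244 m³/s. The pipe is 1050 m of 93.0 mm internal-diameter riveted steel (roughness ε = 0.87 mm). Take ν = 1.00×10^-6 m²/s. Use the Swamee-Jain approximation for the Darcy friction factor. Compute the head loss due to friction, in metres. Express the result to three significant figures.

V = 4Q/(πD²) = 4·0.0244/(π·0.0930²) = 3.592 m/s
Re = VD/ν = 3.592·0.0930/1.00×10^-6 = 3.34×10^5 → turbulent
ε/D = 0.87/93.0 = 0.00935
Swamee-Jain: f = 0.03736
h_f = f(L/D)V²/(2g) = 0.03736·(1050/0.0930)·3.592²/(2·9.81) = 277.4 m

h_f ≈ 277 m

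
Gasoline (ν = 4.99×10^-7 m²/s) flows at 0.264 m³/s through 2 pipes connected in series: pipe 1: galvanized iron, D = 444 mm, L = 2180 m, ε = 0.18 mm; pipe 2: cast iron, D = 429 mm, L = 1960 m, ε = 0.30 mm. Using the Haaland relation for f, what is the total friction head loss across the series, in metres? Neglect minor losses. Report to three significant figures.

H ≈ 26.1 m

Pipe 1: V = 1.705 m/s, Re = 1.52×10^6, ε/D = 4.05×10^-4, f = 0.01632, h_1 = f(L/D)V²/2g = 11.87 m
Pipe 2: V = 1.826 m/s, Re = 1.57×10^6, ε/D = 6.99×10^-4, f = 0.01829, h_2 = f(L/D)V²/2g = 14.21 m
Series → Q common, losses add: H = Σh = 26.08 m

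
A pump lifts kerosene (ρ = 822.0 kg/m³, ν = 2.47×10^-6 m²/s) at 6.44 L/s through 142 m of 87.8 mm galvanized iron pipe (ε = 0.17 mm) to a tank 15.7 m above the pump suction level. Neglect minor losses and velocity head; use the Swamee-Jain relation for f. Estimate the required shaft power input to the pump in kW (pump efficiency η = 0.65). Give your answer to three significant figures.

V = 4Q/(πD²) = 1.064 m/s; Re = 3.78×10^4; ε/D = 0.00194; f = 0.02744
h_f = f(L/D)V²/2g = 2.559 m
Total head H = z + h_f = 15.7 + 2.559 = 18.26 m
P_hyd = ρgQH = 822.0·9.81·0.00644·18.26 = 0.9482 kW
P_shaft = P_hyd/η = 0.9482/0.65 = 1.459 kW

P_shaft ≈ 1.46 kW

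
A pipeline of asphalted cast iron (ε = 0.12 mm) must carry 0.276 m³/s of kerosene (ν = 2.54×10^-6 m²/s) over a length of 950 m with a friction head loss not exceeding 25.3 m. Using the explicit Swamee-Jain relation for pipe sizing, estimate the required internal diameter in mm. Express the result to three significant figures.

Swamee-Jain (Type III): D = 0.66·[ε^1.25·(LQ²/(gh_f))^4.75 + ν·Q^9.4·(L/(gh_f))^5.2]^0.04
LQ²/(gh_f) = 0.2916; L/(gh_f) = 3.828
Term 1 = ε^1.25·(…)^4.75 = 3.60×10^-8; Term 2 = ν·Q^9.4·(…)^5.2 = 1.52×10^-8
D = 0.66·(3.60×10^-8 + 1.52×10^-8)^0.04 = 0.3372 m = 337 mm
Check: V = 3.09 m/s, Re = 4.10×10^5, f = 0.01702, h_f = 23.3 m ≈ 25.3 m ✓

D ≈ 337 mm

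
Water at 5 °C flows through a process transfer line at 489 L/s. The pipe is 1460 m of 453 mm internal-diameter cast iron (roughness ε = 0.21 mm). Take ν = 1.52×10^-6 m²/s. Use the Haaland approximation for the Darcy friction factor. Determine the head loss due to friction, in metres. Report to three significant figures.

h_f ≈ 25.7 m

V = 4Q/(πD²) = 4·0.489/(π·0.453²) = 3.034 m/s
Re = VD/ν = 3.034·0.453/1.52×10^-6 = 9.04×10^5 → turbulent
ε/D = 0.21/453 = 4.64×10^-4
Haaland: f = 0.01696
h_f = f(L/D)V²/(2g) = 0.01696·(1460/0.453)·3.034²/(2·9.81) = 25.65 m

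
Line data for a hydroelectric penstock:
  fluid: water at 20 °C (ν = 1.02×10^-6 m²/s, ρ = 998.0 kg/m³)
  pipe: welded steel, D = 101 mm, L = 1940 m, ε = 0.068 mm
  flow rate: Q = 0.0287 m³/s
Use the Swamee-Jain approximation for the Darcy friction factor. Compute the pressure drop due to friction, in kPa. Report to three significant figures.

Δp ≈ 2350 kPa

V = 4Q/(πD²) = 4·0.0287/(π·0.101²) = 3.582 m/s
Re = VD/ν = 3.582·0.101/1.02×10^-6 = 3.55×10^5 → turbulent
ε/D = 0.068/101 = 6.73×10^-4
Swamee-Jain: f = 0.01908
h_f = f(L/D)V²/(2g) = 0.01908·(1940/0.101)·3.582²/(2·9.81) = 239.7 m
Δp = ρg·h_f = 998.0·9.81·239.7 = 2347 kPa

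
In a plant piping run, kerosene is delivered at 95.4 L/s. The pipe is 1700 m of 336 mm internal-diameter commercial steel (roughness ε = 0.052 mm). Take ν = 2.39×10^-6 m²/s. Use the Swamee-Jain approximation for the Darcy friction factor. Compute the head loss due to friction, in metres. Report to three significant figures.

h_f ≈ 5.23 m

V = 4Q/(πD²) = 4·0.0954/(π·0.336²) = 1.076 m/s
Re = VD/ν = 1.076·0.336/2.39×10^-6 = 1.51×10^5 → turbulent
ε/D = 0.052/336 = 1.55×10^-4
Swamee-Jain: f = 0.01752
h_f = f(L/D)V²/(2g) = 0.01752·(1700/0.336)·1.076²/(2·9.81) = 5.230 m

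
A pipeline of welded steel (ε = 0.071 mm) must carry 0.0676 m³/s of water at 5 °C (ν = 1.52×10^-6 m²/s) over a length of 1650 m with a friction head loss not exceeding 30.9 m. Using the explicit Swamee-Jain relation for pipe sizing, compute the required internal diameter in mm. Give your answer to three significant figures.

D ≈ 207 mm

Swamee-Jain (Type III): D = 0.66·[ε^1.25·(LQ²/(gh_f))^4.75 + ν·Q^9.4·(L/(gh_f))^5.2]^0.04
LQ²/(gh_f) = 0.02487; L/(gh_f) = 5.443
Term 1 = ε^1.25·(…)^4.75 = 1.56×10^-13; Term 2 = ν·Q^9.4·(…)^5.2 = 1.02×10^-13
D = 0.66·(1.56×10^-13 + 1.02×10^-13)^0.04 = 0.2070 m = 207 mm
Check: V = 2.01 m/s, Re = 2.74×10^5, f = 0.01750, h_f = 28.7 m ≈ 30.9 m ✓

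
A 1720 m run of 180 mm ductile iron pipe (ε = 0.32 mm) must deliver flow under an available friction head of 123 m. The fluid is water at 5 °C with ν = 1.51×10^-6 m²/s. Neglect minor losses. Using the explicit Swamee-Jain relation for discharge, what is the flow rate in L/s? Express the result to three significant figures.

Q ≈ 84.0 L/s

Swamee-Jain (Type II): Q = -0.965·√(gD⁵h_f/L)·ln[ε/(3.7D) + √(3.17ν²L/(gD³h_f))]
√(gD⁵h_f/L) = √(9.81·0.180⁵·123/1720) = 0.01151
ε/(3.7D) = 4.80×10^-4; √(3.17ν²L/(gD³h_f)) = 4.20×10^-5
Q = -0.965·0.01151·ln(5.225×10^-4) = 0.08396 m³/s
Check: V = 3.30 m/s, Re = 3.93×10^5, f = 0.02334, h_f = 124 m ≈ 123 m ✓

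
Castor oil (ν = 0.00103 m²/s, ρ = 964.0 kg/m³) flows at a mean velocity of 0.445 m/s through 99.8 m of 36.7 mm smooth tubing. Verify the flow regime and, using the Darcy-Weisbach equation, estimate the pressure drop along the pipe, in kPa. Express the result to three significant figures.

Re = VD/ν = 0.445·0.03670/0.00103 = 15.9 → laminar (Re < 2300)
f = 64/Re = 4.036
h_f = f(L/D)V²/(2g) = 4.036·(99.8/0.03670)·0.445²/(2·9.81) = 110.8 m
Δp = ρg·h_f = 964.0·9.81·110.8 = 1048 kPa

Δp ≈ 1050 kPa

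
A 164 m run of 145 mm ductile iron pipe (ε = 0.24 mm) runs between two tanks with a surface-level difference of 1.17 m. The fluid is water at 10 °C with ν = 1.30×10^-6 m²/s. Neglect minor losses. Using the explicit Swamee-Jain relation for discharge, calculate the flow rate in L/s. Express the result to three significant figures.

Swamee-Jain (Type II): Q = -0.965·√(gD⁵h_f/L)·ln[ε/(3.7D) + √(3.17ν²L/(gD³h_f))]
√(gD⁵h_f/L) = √(9.81·0.145⁵·1.17/164) = 0.002118
ε/(3.7D) = 4.47×10^-4; √(3.17ν²L/(gD³h_f)) = 1.58×10^-4
Q = -0.965·0.002118·ln(6.058×10^-4) = 0.01514 m³/s
Check: V = 0.917 m/s, Re = 1.02×10^5, f = 0.02435, h_f = 1.18 m ≈ 1.17 m ✓

Q ≈ 15.1 L/s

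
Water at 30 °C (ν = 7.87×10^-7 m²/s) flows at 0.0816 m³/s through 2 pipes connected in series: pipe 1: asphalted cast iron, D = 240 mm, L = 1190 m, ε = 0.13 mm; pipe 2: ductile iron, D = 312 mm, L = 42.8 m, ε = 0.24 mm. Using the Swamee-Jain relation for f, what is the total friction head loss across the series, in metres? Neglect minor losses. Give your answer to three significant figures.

H ≈ 14.9 m

Pipe 1: V = 1.804 m/s, Re = 5.50×10^5, ε/D = 5.42×10^-4, f = 0.01795, h_1 = f(L/D)V²/2g = 14.76 m
Pipe 2: V = 1.067 m/s, Re = 4.23×10^5, ε/D = 7.69×10^-4, f = 0.01941, h_2 = f(L/D)V²/2g = 0.1546 m
Series → Q common, losses add: H = Σh = 14.92 m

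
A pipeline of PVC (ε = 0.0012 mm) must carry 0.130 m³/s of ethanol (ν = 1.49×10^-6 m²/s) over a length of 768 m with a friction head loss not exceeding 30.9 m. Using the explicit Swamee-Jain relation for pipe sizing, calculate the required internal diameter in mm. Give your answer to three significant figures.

D ≈ 218 mm

Swamee-Jain (Type III): D = 0.66·[ε^1.25·(LQ²/(gh_f))^4.75 + ν·Q^9.4·(L/(gh_f))^5.2]^0.04
LQ²/(gh_f) = 0.04282; L/(gh_f) = 2.534
Term 1 = ε^1.25·(…)^4.75 = 1.26×10^-14; Term 2 = ν·Q^9.4·(…)^5.2 = 8.78×10^-13
D = 0.66·(1.26×10^-14 + 8.78×10^-13)^0.04 = 0.2175 m = 218 mm
Check: V = 3.50 m/s, Re = 5.11×10^5, f = 0.01313, h_f = 28.9 m ≈ 30.9 m ✓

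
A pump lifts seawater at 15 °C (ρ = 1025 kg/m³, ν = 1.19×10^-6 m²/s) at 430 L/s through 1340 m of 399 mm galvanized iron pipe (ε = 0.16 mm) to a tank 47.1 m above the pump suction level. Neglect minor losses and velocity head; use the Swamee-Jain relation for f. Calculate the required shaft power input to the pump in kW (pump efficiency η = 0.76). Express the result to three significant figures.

V = 4Q/(πD²) = 3.439 m/s; Re = 1.15×10^6; ε/D = 4.01×10^-4; f = 0.01651
h_f = f(L/D)V²/2g = 33.43 m
Total head H = z + h_f = 47.1 + 33.43 = 80.53 m
P_hyd = ρgQH = 1025·9.81·0.430·80.53 = 348.2 kW
P_shaft = P_hyd/η = 348.2/0.76 = 458.1 kW

P_shaft ≈ 458 kW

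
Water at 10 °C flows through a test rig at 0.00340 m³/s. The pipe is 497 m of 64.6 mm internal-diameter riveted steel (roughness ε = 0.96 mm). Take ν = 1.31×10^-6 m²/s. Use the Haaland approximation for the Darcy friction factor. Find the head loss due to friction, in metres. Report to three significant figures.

h_f ≈ 18.8 m

V = 4Q/(πD²) = 4·0.00340/(π·0.0646²) = 1.037 m/s
Re = VD/ν = 1.037·0.0646/1.31×10^-6 = 5.12×10^4 → turbulent
ε/D = 0.96/64.6 = 0.0149
Haaland: f = 0.04449
h_f = f(L/D)V²/(2g) = 0.04449·(497/0.0646)·1.037²/(2·9.81) = 18.77 m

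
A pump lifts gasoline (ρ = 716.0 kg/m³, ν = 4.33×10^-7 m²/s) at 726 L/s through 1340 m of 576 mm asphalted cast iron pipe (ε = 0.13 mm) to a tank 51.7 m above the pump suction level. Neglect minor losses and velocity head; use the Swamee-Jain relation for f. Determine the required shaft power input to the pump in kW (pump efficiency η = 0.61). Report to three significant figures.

V = 4Q/(πD²) = 2.786 m/s; Re = 3.71×10^6; ε/D = 2.26×10^-4; f = 0.01440
h_f = f(L/D)V²/2g = 13.25 m
Total head H = z + h_f = 51.7 + 13.25 = 64.95 m
P_hyd = ρgQH = 716.0·9.81·0.726·64.95 = 331.2 kW
P_shaft = P_hyd/η = 331.2/0.61 = 543.0 kW

P_shaft ≈ 543 kW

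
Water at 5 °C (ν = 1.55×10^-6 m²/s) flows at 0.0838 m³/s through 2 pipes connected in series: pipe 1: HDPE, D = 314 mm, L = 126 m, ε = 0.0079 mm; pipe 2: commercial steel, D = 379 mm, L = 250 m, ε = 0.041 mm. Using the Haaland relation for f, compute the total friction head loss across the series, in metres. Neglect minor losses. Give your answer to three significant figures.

H ≈ 0.675 m

Pipe 1: V = 1.082 m/s, Re = 2.19×10^5, ε/D = 2.52×10^-5, f = 0.01540, h_1 = f(L/D)V²/2g = 0.3688 m
Pipe 2: V = 0.7428 m/s, Re = 1.82×10^5, ε/D = 1.08×10^-4, f = 0.01650, h_2 = f(L/D)V²/2g = 0.3060 m
Series → Q common, losses add: H = Σh = 0.6748 m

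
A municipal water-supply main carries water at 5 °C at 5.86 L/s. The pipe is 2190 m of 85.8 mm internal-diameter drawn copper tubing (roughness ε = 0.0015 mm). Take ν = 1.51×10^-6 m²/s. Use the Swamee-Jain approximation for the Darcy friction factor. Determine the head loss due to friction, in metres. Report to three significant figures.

V = 4Q/(πD²) = 4·0.00586/(π·0.0858²) = 1.014 m/s
Re = VD/ν = 1.014·0.0858/1.51×10^-6 = 5.76×10^4 → turbulent
ε/D = 0.0015/85.8 = 1.75×10^-5
Swamee-Jain: f = 0.02019
h_f = f(L/D)V²/(2g) = 0.02019·(2190/0.0858)·1.014²/(2·9.81) = 26.99 m

h_f ≈ 27.0 m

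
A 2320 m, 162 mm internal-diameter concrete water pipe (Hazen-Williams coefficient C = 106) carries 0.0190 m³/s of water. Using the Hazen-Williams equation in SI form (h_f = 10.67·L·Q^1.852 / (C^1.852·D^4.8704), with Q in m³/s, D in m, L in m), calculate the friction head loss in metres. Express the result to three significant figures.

h_f = 10.67·2320·0.0190^1.852 / (106^1.852·0.162^4.8704) = 20.18 m

h_f ≈ 20.2 m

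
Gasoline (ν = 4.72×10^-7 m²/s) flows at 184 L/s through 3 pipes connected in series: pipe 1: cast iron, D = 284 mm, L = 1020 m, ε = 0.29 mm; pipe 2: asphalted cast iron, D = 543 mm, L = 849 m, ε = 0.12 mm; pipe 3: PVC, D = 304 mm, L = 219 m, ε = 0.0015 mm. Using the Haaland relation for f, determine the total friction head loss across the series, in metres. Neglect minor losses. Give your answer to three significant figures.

H ≈ 34.1 m

Pipe 1: V = 2.905 m/s, Re = 1.75×10^6, ε/D = 0.00102, f = 0.01993, h_1 = f(L/D)V²/2g = 30.78 m
Pipe 2: V = 0.7946 m/s, Re = 9.14×10^5, ε/D = 2.21×10^-4, f = 0.01489, h_2 = f(L/D)V²/2g = 0.7493 m
Pipe 3: V = 2.535 m/s, Re = 1.63×10^6, ε/D = 4.93×10^-6, f = 0.01081, h_3 = f(L/D)V²/2g = 2.550 m
Series → Q common, losses add: H = Σh = 34.07 m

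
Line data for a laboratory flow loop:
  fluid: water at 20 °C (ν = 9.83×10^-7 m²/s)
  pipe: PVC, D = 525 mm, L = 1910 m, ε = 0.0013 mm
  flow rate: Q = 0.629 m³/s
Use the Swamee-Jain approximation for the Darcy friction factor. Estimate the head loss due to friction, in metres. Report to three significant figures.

V = 4Q/(πD²) = 4·0.629/(π·0.525²) = 2.906 m/s
Re = VD/ν = 2.906·0.525/9.83×10^-7 = 1.55×10^6 → turbulent
ε/D = 0.0013/525 = 2.48×10^-6
Swamee-Jain: f = 0.01088
h_f = f(L/D)V²/(2g) = 0.01088·(1910/0.525)·2.906²/(2·9.81) = 17.03 m

h_f ≈ 17.0 m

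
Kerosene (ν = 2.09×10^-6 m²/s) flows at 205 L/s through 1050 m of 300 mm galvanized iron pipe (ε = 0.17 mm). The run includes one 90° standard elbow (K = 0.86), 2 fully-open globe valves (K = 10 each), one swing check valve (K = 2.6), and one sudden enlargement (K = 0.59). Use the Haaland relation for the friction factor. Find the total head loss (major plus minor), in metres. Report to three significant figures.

H_L ≈ 37.5 m

V = 4Q/(πD²) = 2.900 m/s; V²/2g = 0.4287 m
Re = 4.16×10^5, ε/D = 5.67×10^-4 → f = 0.01813 (Haaland)
Major: h_f = f(L/D)·V²/2g = 0.01813·3500·0.4287 = 27.21 m
Minor: ΣK = 24.1; h_m = ΣK·V²/2g = 10.31 m
Total H_L = 27.21 + 10.31 = 37.52 m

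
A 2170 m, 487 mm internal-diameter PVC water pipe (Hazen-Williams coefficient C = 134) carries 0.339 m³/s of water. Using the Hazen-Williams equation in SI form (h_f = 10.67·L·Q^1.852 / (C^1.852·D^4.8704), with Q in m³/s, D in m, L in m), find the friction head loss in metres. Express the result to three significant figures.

h_f = 10.67·2170·0.339^1.852 / (134^1.852·0.487^4.8704) = 11.94 m

h_f ≈ 11.9 m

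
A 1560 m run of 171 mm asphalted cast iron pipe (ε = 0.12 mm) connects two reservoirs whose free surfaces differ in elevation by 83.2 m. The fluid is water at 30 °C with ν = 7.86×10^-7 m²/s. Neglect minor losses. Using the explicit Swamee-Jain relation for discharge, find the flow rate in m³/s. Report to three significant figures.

Q ≈ 0.0712 m³/s

Swamee-Jain (Type II): Q = -0.965·√(gD⁵h_f/L)·ln[ε/(3.7D) + √(3.17ν²L/(gD³h_f))]
√(gD⁵h_f/L) = √(9.81·0.171⁵·83.2/1560) = 0.008746
ε/(3.7D) = 1.90×10^-4; √(3.17ν²L/(gD³h_f)) = 2.74×10^-5
Q = -0.965·0.008746·ln(2.170×10^-4) = 0.07120 m³/s
Check: V = 3.10 m/s, Re = 6.74×10^5, f = 0.01873, h_f = 83.7 m ≈ 83.2 m ✓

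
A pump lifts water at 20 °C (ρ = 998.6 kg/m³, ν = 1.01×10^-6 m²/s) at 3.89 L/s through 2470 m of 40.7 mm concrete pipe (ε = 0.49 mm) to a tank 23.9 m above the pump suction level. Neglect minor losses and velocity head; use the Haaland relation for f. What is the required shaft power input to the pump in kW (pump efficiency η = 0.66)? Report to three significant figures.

V = 4Q/(πD²) = 2.990 m/s; Re = 1.20×10^5; ε/D = 0.0120; f = 0.04090
h_f = f(L/D)V²/2g = 1131 m
Total head H = z + h_f = 23.9 + 1131 = 1155 m
P_hyd = ρgQH = 998.6·9.81·0.00389·1155 = 44.01 kW
P_shaft = P_hyd/η = 44.01/0.66 = 66.68 kW

P_shaft ≈ 66.7 kW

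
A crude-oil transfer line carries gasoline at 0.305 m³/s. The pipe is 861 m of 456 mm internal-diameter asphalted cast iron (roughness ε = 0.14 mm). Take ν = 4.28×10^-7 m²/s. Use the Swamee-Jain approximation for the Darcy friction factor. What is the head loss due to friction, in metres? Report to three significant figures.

V = 4Q/(πD²) = 4·0.305/(π·0.456²) = 1.868 m/s
Re = VD/ν = 1.868·0.456/4.28×10^-7 = 1.99×10^6 → turbulent
ε/D = 0.14/456 = 3.07×10^-4
Swamee-Jain: f = 0.01546
h_f = f(L/D)V²/(2g) = 0.01546·(861/0.456)·1.868²/(2·9.81) = 5.190 m

h_f ≈ 5.19 m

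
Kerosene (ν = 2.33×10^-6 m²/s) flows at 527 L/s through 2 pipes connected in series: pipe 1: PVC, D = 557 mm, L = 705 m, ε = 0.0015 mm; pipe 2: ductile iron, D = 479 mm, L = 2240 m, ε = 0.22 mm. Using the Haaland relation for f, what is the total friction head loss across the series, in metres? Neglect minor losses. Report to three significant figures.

Pipe 1: V = 2.163 m/s, Re = 5.17×10^5, ε/D = 2.69×10^-6, f = 0.01302, h_1 = f(L/D)V²/2g = 3.927 m
Pipe 2: V = 2.924 m/s, Re = 6.01×10^5, ε/D = 4.59×10^-4, f = 0.01717, h_2 = f(L/D)V²/2g = 35.01 m
Series → Q common, losses add: H = Σh = 38.94 m

H ≈ 38.9 m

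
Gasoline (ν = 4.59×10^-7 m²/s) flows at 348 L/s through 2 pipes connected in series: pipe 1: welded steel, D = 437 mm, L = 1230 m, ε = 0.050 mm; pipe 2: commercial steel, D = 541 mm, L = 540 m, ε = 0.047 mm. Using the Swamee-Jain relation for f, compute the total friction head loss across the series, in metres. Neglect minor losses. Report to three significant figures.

H ≈ 11.6 m

Pipe 1: V = 2.320 m/s, Re = 2.21×10^6, ε/D = 1.14×10^-4, f = 0.01306, h_1 = f(L/D)V²/2g = 10.08 m
Pipe 2: V = 1.514 m/s, Re = 1.78×10^6, ε/D = 8.69×10^-5, f = 0.01273, h_2 = f(L/D)V²/2g = 1.485 m
Series → Q common, losses add: H = Σh = 11.57 m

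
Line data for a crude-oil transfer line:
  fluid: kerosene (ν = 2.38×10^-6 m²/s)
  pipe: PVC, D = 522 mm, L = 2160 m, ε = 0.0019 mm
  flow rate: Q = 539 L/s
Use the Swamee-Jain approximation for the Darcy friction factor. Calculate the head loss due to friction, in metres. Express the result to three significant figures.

h_f ≈ 17.3 m

V = 4Q/(πD²) = 4·0.539/(π·0.522²) = 2.519 m/s
Re = VD/ν = 2.519·0.522/2.38×10^-6 = 5.52×10^5 → turbulent
ε/D = 0.0019/522 = 3.64×10^-6
Swamee-Jain: f = 0.01292
h_f = f(L/D)V²/(2g) = 0.01292·(2160/0.522)·2.519²/(2·9.81) = 17.29 m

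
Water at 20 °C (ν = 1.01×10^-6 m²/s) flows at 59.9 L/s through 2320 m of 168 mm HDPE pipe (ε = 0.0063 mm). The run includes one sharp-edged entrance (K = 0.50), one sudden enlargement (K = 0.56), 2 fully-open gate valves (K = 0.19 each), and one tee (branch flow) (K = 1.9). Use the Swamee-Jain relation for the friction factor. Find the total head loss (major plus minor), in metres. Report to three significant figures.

V = 4Q/(πD²) = 2.702 m/s; V²/2g = 0.3722 m
Re = 4.49×10^5, ε/D = 3.75×10^-5 → f = 0.01388 (Swamee-Jain)
Major: h_f = f(L/D)·V²/2g = 0.01388·13810·0.3722 = 71.35 m
Minor: ΣK = 3.34; h_m = ΣK·V²/2g = 1.243 m
Total H_L = 71.35 + 1.243 = 72.59 m

H_L ≈ 72.6 m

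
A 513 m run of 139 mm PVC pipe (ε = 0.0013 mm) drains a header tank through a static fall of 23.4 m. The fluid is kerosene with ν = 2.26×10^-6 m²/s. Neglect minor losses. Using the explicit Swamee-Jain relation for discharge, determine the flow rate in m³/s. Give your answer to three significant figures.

Q ≈ 0.0420 m³/s

Swamee-Jain (Type II): Q = -0.965·√(gD⁵h_f/L)·ln[ε/(3.7D) + √(3.17ν²L/(gD³h_f))]
√(gD⁵h_f/L) = √(9.81·0.139⁵·23.4/513) = 0.004819
ε/(3.7D) = 2.53×10^-6; √(3.17ν²L/(gD³h_f)) = 1.16×10^-4
Q = -0.965·0.004819·ln(1.186×10^-4) = 0.04203 m³/s
Check: V = 2.77 m/s, Re = 1.70×10^5, f = 0.01611, h_f = 23.2 m ≈ 23.4 m ✓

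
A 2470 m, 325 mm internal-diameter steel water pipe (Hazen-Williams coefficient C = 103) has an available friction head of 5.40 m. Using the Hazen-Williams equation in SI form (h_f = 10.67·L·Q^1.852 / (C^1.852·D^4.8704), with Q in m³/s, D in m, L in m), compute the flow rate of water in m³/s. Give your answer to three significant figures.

Q ≈ 0.0546 m³/s

Rearranging: Q = [h_f·C^1.852·D^4.8704 / (10.67·L)]^(1/1.852)
Q = [5.40·103^1.852·0.325^4.8704 / (10.67·2470)]^0.540 = 0.05465 m³/s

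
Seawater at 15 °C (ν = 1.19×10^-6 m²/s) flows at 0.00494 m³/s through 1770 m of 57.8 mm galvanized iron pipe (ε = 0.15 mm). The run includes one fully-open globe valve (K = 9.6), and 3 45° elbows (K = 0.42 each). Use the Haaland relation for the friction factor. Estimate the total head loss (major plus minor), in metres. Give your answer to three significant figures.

H_L ≈ 149 m

V = 4Q/(πD²) = 1.883 m/s; V²/2g = 0.1807 m
Re = 9.14×10^4, ε/D = 0.00260 → f = 0.02658 (Haaland)
Major: h_f = f(L/D)·V²/2g = 0.02658·30623·0.1807 = 147.0 m
Minor: ΣK = 10.9; h_m = ΣK·V²/2g = 1.962 m
Total H_L = 147.0 + 1.962 = 149.0 m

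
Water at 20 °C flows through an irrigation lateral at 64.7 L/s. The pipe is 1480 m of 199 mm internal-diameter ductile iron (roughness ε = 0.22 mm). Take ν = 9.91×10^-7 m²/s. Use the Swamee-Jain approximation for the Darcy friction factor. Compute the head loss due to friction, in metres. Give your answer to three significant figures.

V = 4Q/(πD²) = 4·0.0647/(π·0.199²) = 2.080 m/s
Re = VD/ν = 2.080·0.199/9.91×10^-7 = 4.18×10^5 → turbulent
ε/D = 0.22/199 = 0.00111
Swamee-Jain: f = 0.02092
h_f = f(L/D)V²/(2g) = 0.02092·(1480/0.199)·2.080²/(2·9.81) = 34.31 m

h_f ≈ 34.3 m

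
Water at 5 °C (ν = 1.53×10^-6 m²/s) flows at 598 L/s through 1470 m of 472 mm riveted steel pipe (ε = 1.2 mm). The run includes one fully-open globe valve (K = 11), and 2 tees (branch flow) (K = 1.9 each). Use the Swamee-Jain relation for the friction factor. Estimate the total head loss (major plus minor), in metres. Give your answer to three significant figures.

H_L ≈ 55.5 m

V = 4Q/(πD²) = 3.418 m/s; V²/2g = 0.5953 m
Re = 1.05×10^6, ε/D = 0.00254 → f = 0.02520 (Swamee-Jain)
Major: h_f = f(L/D)·V²/2g = 0.02520·3114·0.5953 = 46.73 m
Minor: ΣK = 14.8; h_m = ΣK·V²/2g = 8.811 m
Total H_L = 46.73 + 8.811 = 55.54 m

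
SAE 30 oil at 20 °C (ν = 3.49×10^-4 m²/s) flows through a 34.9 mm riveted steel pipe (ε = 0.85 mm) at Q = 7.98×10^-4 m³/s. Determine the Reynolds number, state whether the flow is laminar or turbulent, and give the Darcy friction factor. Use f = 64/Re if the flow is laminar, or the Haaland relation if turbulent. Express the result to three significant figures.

Re ≈ 83.4; laminar; f = 64/Re ≈ 0.767

V = 4Q/(πD²) = 0.8342 m/s
Re = VD/ν = 0.8342·0.0349/3.49×10^-4 = 83.4
Re < 2300 → laminar → f = 64/Re = 0.7672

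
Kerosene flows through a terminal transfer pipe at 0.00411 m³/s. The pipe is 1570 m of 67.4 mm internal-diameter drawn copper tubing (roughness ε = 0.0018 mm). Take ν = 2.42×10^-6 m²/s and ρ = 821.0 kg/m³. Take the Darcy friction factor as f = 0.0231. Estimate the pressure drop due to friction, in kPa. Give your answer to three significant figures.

Δp ≈ 293 kPa

V = 4Q/(πD²) = 4·0.00411/(π·0.0674²) = 1.152 m/s
h_f = f(L/D)V²/(2g) = 0.02310·(1570/0.0674)·1.152²/(2·9.81) = 36.39 m
Δp = ρg·h_f = 821.0·9.81·36.39 = 293.1 kPa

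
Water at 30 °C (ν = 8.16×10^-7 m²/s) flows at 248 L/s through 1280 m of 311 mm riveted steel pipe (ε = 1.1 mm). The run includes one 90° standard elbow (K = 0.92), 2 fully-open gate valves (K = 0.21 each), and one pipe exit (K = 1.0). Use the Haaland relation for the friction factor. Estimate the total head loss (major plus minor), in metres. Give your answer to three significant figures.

H_L ≈ 62.9 m

V = 4Q/(πD²) = 3.265 m/s; V²/2g = 0.5432 m
Re = 1.24×10^6, ε/D = 0.00354 → f = 0.02756 (Haaland)
Major: h_f = f(L/D)·V²/2g = 0.02756·4116·0.5432 = 61.62 m
Minor: ΣK = 2.34; h_m = ΣK·V²/2g = 1.271 m
Total H_L = 61.62 + 1.271 = 62.89 m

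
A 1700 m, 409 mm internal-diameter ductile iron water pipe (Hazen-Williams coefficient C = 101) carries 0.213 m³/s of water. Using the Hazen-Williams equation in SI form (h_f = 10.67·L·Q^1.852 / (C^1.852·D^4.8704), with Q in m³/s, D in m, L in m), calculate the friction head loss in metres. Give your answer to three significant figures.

h_f ≈ 15.6 m

h_f = 10.67·1700·0.213^1.852 / (101^1.852·0.409^4.8704) = 15.63 m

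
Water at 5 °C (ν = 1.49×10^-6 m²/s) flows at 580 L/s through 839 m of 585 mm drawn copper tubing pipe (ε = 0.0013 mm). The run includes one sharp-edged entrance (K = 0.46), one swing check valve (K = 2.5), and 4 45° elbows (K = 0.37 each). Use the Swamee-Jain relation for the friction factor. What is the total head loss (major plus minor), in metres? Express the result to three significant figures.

V = 4Q/(πD²) = 2.158 m/s; V²/2g = 0.2373 m
Re = 8.47×10^5, ε/D = 2.22×10^-6 → f = 0.01199 (Swamee-Jain)
Major: h_f = f(L/D)·V²/2g = 0.01199·1434·0.2373 = 4.081 m
Minor: ΣK = 4.44; h_m = ΣK·V²/2g = 1.054 m
Total H_L = 4.081 + 1.054 = 5.134 m

H_L ≈ 5.13 m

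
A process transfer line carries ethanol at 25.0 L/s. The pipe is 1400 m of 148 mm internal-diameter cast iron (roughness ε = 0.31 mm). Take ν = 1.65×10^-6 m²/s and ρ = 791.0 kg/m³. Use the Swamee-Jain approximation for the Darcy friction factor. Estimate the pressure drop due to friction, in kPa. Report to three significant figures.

V = 4Q/(πD²) = 4·0.0250/(π·0.148²) = 1.453 m/s
Re = VD/ν = 1.453·0.148/1.65×10^-6 = 1.30×10^5 → turbulent
ε/D = 0.31/148 = 0.00209
Swamee-Jain: f = 0.02521
h_f = f(L/D)V²/(2g) = 0.02521·(1400/0.148)·1.453²/(2·9.81) = 25.66 m
Δp = ρg·h_f = 791.0·9.81·25.66 = 199.2 kPa

Δp ≈ 199 kPa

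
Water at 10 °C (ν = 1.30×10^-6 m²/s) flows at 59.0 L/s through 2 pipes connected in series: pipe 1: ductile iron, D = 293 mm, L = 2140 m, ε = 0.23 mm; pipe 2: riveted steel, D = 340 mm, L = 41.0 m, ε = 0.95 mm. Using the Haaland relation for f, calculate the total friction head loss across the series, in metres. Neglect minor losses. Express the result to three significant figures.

H ≈ 5.78 m

Pipe 1: V = 0.8750 m/s, Re = 1.97×10^5, ε/D = 7.85×10^-4, f = 0.02003, h_1 = f(L/D)V²/2g = 5.709 m
Pipe 2: V = 0.6498 m/s, Re = 1.70×10^5, ε/D = 0.00279, f = 0.02644, h_2 = f(L/D)V²/2g = 0.06862 m
Series → Q common, losses add: H = Σh = 5.777 m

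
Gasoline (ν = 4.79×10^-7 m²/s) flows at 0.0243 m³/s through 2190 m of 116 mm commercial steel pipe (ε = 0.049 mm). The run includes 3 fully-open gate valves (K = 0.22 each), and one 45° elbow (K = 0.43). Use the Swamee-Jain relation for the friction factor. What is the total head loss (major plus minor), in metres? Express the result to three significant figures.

H_L ≈ 87.6 m

V = 4Q/(πD²) = 2.299 m/s; V²/2g = 0.2695 m
Re = 5.57×10^5, ε/D = 4.22×10^-4 → f = 0.01717 (Swamee-Jain)
Major: h_f = f(L/D)·V²/2g = 0.01717·18879·0.2695 = 87.35 m
Minor: ΣK = 1.09; h_m = ΣK·V²/2g = 0.2937 m
Total H_L = 87.35 + 0.2937 = 87.65 m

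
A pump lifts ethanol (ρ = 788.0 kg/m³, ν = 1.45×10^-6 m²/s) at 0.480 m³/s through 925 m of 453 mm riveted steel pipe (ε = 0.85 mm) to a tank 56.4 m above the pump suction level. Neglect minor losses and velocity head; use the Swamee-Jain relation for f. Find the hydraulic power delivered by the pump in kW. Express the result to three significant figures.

P_hyd ≈ 289 kW

V = 4Q/(πD²) = 2.978 m/s; Re = 9.30×10^5; ε/D = 0.00188; f = 0.02332
h_f = f(L/D)V²/2g = 21.52 m
Total head H = z + h_f = 56.4 + 21.52 = 77.92 m
P_hyd = ρgQH = 788.0·9.81·0.480·77.92 = 289.1 kW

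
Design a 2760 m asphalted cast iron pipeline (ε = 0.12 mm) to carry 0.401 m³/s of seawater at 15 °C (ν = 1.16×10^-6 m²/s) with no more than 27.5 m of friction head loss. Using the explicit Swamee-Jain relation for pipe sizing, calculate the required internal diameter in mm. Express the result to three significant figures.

D ≈ 467 mm

Swamee-Jain (Type III): D = 0.66·[ε^1.25·(LQ²/(gh_f))^4.75 + ν·Q^9.4·(L/(gh_f))^5.2]^0.04
LQ²/(gh_f) = 1.645; L/(gh_f) = 10.23
Term 1 = ε^1.25·(…)^4.75 = 1.34×10^-4; Term 2 = ν·Q^9.4·(…)^5.2 = 3.85×10^-5
D = 0.66·(1.34×10^-4 + 3.85×10^-5)^0.04 = 0.4666 m = 467 mm
Check: V = 2.34 m/s, Re = 9.43×10^5, f = 0.01540, h_f = 25.5 m ≈ 27.5 m ✓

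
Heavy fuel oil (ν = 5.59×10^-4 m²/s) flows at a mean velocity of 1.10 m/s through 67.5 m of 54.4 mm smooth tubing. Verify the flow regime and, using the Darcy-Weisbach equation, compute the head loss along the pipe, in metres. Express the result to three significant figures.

Re = VD/ν = 1.10·0.05440/5.59×10^-4 = 107 → laminar (Re < 2300)
f = 64/Re = 0.5979
h_f = f(L/D)V²/(2g) = 0.5979·(67.5/0.05440)·1.10²/(2·9.81) = 45.75 m

h_f ≈ 45.8 m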